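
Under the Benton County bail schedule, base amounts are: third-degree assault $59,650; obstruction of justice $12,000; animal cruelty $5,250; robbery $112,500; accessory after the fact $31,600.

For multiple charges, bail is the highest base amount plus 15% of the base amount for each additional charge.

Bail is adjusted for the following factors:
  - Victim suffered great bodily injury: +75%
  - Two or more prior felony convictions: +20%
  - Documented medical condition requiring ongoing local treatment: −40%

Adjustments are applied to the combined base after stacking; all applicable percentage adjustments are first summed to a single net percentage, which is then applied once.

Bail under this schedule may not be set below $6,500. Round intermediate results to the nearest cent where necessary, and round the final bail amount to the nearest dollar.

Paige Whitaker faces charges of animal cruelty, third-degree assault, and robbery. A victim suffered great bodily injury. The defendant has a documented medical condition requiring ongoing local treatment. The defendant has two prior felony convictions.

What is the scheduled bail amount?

$189,464

Base amounts from the schedule: animal cruelty $5,250; third-degree assault $59,650; robbery $112,500.
Stacking rule: highest base plus 15% of each additional charge. Highest is robbery at $112,500. Additional: $5,250 × 15% = $787.50; $59,650 × 15% = $8,947.50. Combined base = $112,500 + $9,735 = $122,235.
Net percentage adjustment: +75% +20% −40% = +55%. $122,235 × 1.55 = $189,464.25.
$189,464.25 is at or above the $6,500 minimum.
Rounded to the nearest dollar: $189,464.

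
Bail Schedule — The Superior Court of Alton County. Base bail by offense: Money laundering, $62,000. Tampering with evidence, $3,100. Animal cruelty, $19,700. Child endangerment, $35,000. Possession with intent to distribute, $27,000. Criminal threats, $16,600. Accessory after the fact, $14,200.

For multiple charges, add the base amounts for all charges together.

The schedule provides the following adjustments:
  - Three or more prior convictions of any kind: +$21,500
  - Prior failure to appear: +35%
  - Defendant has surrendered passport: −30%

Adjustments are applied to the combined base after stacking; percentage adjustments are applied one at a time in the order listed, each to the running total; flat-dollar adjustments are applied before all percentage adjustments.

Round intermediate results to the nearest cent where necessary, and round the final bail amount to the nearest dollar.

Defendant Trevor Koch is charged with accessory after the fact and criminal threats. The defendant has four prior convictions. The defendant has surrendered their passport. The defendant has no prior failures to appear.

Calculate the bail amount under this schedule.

Base amounts from the schedule: accessory after the fact $14,200; criminal threats $16,600.
Stacking rule: sum of all bases. $14,200 + $16,600 = $30,800.
Three or more prior convictions of any kind (+$21,500 flat): $30,800 + $21,500 = $52,300.
Defendant has surrendered passport (−30%): $52,300 × 0.7 = $36,610.

$36,610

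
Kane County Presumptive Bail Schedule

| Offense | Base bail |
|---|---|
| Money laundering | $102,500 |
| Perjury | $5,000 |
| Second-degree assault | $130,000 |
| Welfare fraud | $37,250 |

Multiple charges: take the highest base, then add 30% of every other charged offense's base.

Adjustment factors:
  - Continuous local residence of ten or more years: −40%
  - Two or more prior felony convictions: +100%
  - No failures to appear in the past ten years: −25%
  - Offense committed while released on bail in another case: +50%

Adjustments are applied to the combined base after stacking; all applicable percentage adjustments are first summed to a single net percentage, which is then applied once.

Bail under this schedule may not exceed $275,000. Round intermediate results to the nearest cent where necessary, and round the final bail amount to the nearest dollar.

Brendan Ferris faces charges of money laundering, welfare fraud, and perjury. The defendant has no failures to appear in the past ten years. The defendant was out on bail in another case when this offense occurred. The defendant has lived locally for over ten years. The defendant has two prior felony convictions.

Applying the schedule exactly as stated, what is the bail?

$213,074

Base amounts from the schedule: money laundering $102,500; welfare fraud $37,250; perjury $5,000.
Stacking rule: highest base plus 30% of each additional charge. Highest is money laundering at $102,500. Additional: $37,250 × 30% = $11,175; $5,000 × 30% = $1,500. Combined base = $102,500 + $12,675 = $115,175.
Net percentage adjustment: −40% +100% −25% +50% = +85%. $115,175 × 1.85 = $213,073.75.
$213,073.75 is within the $275,000 maximum.
Rounded to the nearest dollar: $213,074.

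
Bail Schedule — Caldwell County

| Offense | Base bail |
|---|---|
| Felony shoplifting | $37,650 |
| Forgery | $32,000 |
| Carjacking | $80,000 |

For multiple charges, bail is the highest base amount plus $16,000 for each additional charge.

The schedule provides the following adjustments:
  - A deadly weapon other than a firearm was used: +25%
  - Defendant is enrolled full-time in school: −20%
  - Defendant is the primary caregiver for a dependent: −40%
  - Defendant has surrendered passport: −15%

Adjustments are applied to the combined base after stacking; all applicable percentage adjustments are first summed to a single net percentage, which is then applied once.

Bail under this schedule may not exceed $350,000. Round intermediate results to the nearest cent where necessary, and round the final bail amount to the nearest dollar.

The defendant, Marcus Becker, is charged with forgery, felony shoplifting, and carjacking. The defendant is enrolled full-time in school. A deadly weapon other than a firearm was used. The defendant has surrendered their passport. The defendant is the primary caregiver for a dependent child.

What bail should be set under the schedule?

$56,000

Base amounts from the schedule: forgery $32,000; felony shoplifting $37,650; carjacking $80,000.
Stacking rule: highest base plus $16,000 per additional charge. Highest is carjacking at $80,000; 2 additional charges → +$32,000. Combined base = $112,000.
Net percentage adjustment: +25% −20% −40% −15% = −50%. $112,000 × 0.5 = $56,000.
$56,000 is within the $350,000 maximum.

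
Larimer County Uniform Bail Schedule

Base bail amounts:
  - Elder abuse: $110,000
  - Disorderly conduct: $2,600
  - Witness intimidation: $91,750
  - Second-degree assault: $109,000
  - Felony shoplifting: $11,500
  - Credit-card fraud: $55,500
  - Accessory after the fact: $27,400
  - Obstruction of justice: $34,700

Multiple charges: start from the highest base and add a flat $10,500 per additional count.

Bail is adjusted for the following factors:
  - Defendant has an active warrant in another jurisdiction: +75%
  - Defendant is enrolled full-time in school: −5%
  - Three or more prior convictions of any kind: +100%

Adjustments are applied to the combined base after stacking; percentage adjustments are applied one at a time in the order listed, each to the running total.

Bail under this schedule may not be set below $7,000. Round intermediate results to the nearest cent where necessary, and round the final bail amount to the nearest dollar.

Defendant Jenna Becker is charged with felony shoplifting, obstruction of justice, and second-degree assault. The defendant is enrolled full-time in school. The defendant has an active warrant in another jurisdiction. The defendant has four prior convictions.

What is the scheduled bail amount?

Base amounts from the schedule: felony shoplifting $11,500; obstruction of justice $34,700; second-degree assault $109,000.
Stacking rule: highest base plus $10,500 per additional charge. Highest is second-degree assault at $109,000; 2 additional charges → +$21,000. Combined base = $130,000.
Defendant has an active warrant in another jurisdiction (+75%): $130,000 × 1.75 = $227,500.
Defendant is enrolled full-time in school (−5%): $227,500 × 0.95 = $216,125.
Three or more prior convictions of any kind (+100%): $216,125 × 2 = $432,250.
$432,250 is at or above the $7,000 minimum.

$432,250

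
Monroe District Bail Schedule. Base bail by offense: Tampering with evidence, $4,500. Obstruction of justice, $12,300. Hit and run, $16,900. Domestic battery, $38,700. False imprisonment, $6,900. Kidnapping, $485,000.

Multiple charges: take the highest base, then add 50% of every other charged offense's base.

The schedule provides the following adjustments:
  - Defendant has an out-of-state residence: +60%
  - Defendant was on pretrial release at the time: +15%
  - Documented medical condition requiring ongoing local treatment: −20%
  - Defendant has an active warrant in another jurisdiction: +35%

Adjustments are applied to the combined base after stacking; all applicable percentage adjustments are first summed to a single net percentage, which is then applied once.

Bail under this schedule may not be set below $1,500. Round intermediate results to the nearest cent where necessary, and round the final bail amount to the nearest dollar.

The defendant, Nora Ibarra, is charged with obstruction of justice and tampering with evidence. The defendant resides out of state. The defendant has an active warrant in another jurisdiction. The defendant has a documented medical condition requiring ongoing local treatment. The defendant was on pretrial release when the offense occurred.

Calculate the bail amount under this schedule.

Base amounts from the schedule: obstruction of justice $12,300; tampering with evidence $4,500.
Stacking rule: highest base plus 50% of each additional charge. Highest is obstruction of justice at $12,300. Additional: $4,500 × 50% = $2,250. Combined base = $12,300 + $2,250 = $14,550.
Net percentage adjustment: +60% +15% −20% +35% = +90%. $14,550 × 1.9 = $27,645.
$27,645 is at or above the $1,500 minimum.

$27,645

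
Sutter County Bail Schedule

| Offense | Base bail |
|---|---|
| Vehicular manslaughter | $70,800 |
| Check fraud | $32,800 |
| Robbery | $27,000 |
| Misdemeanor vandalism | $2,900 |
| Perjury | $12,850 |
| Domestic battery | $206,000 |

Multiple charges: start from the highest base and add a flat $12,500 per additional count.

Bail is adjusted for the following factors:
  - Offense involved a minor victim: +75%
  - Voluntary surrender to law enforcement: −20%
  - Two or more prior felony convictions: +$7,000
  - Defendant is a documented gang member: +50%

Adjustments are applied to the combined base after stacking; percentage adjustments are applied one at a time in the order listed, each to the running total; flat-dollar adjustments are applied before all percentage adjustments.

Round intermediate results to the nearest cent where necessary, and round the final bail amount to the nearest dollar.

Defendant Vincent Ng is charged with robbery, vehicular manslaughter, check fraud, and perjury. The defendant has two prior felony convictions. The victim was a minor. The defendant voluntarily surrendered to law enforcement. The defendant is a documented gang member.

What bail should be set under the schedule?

Base amounts from the schedule: robbery $27,000; vehicular manslaughter $70,800; check fraud $32,800; perjury $12,850.
Stacking rule: highest base plus $12,500 per additional charge. Highest is vehicular manslaughter at $70,800; 3 additional charges → +$37,500. Combined base = $108,300.
Two or more prior felony convictions (+$7,000 flat): $108,300 + $7,000 = $115,300.
Offense involved a minor victim (+75%): $115,300 × 1.75 = $201,775.
Voluntary surrender to law enforcement (−20%): $201,775 × 0.8 = $161,420.
Defendant is a documented gang member (+50%): $161,420 × 1.5 = $242,130.

$242,130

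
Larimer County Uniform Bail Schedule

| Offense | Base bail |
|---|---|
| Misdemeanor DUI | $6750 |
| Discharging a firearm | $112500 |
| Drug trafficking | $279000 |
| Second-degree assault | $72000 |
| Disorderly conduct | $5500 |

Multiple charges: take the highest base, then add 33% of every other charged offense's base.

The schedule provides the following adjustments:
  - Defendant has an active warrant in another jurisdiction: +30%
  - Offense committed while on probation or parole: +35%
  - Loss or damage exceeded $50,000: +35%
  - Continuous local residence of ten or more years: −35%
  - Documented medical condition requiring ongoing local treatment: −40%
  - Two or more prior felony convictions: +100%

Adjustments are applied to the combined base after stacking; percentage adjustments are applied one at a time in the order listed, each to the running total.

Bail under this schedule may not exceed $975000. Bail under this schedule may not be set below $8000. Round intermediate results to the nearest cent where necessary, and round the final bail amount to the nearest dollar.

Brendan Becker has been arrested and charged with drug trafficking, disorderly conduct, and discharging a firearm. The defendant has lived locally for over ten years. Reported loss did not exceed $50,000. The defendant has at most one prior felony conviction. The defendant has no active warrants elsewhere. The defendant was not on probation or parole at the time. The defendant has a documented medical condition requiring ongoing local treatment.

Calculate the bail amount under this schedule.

Base amounts from the schedule: drug trafficking $279000; disorderly conduct $5500; discharging a firearm $112500.
Stacking rule: highest base plus 33% of each additional charge. Highest is drug trafficking at $279000. Additional: $5500 × 33% = $1815; $112500 × 33% = $37125. Combined base = $279000 + $38940 = $317940.
Continuous local residence of ten or more years (−35%): $317940 × 0.65 = $206661.
Documented medical condition requiring ongoing local treatment (−40%): $206661 × 0.6 = $123996.60.
$123996.60 is within the $975000 maximum.
$123996.60 is at or above the $8000 minimum.
Rounded to the nearest dollar: $123997.

$123997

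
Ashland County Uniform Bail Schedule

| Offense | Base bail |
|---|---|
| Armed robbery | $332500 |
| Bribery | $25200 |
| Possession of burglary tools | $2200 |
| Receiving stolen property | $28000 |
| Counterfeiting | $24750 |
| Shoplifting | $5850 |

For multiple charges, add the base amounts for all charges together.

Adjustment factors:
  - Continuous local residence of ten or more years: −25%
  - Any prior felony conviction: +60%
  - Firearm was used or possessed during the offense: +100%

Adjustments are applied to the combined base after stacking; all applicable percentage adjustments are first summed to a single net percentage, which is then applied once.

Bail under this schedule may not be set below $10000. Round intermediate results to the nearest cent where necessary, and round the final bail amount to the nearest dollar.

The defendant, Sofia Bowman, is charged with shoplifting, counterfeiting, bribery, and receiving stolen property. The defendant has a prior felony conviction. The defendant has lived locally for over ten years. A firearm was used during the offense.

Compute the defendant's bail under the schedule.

$196930

Base amounts from the schedule: shoplifting $5850; counterfeiting $24750; bribery $25200; receiving stolen property $28000.
Stacking rule: sum of all bases. $5850 + $24750 + $25200 + $28000 = $83800.
Net percentage adjustment: −25% +60% +100% = +135%. $83800 × 2.35 = $196930.
$196930 is at or above the $10000 minimum.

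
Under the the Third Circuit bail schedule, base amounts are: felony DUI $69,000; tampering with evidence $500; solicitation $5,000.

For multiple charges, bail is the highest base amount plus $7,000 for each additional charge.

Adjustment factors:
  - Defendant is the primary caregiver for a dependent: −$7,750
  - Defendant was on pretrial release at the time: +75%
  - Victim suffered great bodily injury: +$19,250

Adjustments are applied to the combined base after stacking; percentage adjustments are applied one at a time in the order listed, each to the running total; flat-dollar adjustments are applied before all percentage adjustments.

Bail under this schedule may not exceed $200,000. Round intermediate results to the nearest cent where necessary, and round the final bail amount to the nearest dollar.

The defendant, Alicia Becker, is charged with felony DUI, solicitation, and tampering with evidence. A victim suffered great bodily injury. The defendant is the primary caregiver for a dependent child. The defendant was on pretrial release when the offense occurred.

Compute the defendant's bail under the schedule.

$165,375

Base amounts from the schedule: felony DUI $69,000; solicitation $5,000; tampering with evidence $500.
Stacking rule: highest base plus $7,000 per additional charge. Highest is felony DUI at $69,000; 2 additional charges → +$14,000. Combined base = $83,000.
Defendant is the primary caregiver for a dependent (−$7,750 flat): $83,000 − $7,750 = $75,250.
Victim suffered great bodily injury (+$19,250 flat): $75,250 + $19,250 = $94,500.
Defendant was on pretrial release at the time (+75%): $94,500 × 1.75 = $165,375.
$165,375 is within the $200,000 maximum.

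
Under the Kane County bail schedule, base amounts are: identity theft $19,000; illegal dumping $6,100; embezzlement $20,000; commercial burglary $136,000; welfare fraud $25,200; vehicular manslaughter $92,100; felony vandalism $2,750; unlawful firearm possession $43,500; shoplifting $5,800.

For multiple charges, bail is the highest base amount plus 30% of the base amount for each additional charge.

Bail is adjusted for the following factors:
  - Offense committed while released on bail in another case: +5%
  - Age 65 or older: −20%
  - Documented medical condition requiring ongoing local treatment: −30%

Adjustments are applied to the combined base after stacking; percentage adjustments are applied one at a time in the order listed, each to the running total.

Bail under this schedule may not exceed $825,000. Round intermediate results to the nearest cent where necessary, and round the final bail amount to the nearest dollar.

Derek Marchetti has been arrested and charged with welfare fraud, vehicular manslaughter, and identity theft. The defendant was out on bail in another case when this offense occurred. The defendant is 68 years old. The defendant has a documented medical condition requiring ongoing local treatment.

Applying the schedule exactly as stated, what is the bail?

Base amounts from the schedule: welfare fraud $25,200; vehicular manslaughter $92,100; identity theft $19,000.
Stacking rule: highest base plus 30% of each additional charge. Highest is vehicular manslaughter at $92,100. Additional: $25,200 × 30% = $7,560; $19,000 × 30% = $5,700. Combined base = $92,100 + $13,260 = $105,360.
Offense committed while released on bail in another case (+5%): $105,360 × 1.05 = $110,628.
Age 65 or older (−20%): $110,628 × 0.8 = $88,502.40.
Documented medical condition requiring ongoing local treatment (−30%): $88,502.40 × 0.7 = $61,951.68.
$61,951.68 is within the $825,000 maximum.
Rounded to the nearest dollar: $61,952.

$61,952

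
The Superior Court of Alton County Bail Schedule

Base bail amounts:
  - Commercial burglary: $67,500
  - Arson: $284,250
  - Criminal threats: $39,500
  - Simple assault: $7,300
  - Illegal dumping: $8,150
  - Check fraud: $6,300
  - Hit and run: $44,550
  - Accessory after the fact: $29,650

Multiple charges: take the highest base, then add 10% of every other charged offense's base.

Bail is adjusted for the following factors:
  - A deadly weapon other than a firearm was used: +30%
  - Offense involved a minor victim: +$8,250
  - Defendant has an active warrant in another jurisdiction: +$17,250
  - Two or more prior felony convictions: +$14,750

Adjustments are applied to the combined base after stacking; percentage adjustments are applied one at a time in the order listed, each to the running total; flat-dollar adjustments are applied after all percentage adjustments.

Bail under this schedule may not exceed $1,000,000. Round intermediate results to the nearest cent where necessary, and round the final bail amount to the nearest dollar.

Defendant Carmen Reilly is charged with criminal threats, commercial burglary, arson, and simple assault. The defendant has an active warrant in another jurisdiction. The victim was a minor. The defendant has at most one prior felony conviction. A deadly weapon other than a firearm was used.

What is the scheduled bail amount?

Base amounts from the schedule: criminal threats $39,500; commercial burglary $67,500; arson $284,250; simple assault $7,300.
Stacking rule: highest base plus 10% of each additional charge. Highest is arson at $284,250. Additional: $39,500 × 10% = $3,950; $67,500 × 10% = $6,750; $7,300 × 10% = $730. Combined base = $284,250 + $11,430 = $295,680.
A deadly weapon other than a firearm was used (+30%): $295,680 × 1.3 = $384,384.
Offense involved a minor victim (+$8,250 flat): $384,384 + $8,250 = $392,634.
Defendant has an active warrant in another jurisdiction (+$17,250 flat): $392,634 + $17,250 = $409,884.
$409,884 is within the $1,000,000 maximum.

$409,884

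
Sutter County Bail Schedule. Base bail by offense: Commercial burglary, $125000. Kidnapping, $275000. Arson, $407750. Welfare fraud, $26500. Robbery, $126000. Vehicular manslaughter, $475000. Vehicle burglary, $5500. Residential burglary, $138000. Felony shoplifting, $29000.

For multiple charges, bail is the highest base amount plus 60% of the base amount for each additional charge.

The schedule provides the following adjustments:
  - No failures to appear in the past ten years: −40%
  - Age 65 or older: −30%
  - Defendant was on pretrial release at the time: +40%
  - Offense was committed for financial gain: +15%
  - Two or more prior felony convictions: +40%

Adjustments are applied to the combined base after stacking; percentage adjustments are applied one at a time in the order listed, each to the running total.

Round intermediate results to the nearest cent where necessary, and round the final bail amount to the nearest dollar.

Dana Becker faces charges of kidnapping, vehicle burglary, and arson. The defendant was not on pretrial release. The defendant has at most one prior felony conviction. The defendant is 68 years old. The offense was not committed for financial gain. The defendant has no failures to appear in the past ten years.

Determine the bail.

$241941

Base amounts from the schedule: kidnapping $275000; vehicle burglary $5500; arson $407750.
Stacking rule: highest base plus 60% of each additional charge. Highest is arson at $407750. Additional: $275000 × 60% = $165000; $5500 × 60% = $3300. Combined base = $407750 + $168300 = $576050.
No failures to appear in the past ten years (−40%): $576050 × 0.6 = $345630.
Age 65 or older (−30%): $345630 × 0.7 = $241941.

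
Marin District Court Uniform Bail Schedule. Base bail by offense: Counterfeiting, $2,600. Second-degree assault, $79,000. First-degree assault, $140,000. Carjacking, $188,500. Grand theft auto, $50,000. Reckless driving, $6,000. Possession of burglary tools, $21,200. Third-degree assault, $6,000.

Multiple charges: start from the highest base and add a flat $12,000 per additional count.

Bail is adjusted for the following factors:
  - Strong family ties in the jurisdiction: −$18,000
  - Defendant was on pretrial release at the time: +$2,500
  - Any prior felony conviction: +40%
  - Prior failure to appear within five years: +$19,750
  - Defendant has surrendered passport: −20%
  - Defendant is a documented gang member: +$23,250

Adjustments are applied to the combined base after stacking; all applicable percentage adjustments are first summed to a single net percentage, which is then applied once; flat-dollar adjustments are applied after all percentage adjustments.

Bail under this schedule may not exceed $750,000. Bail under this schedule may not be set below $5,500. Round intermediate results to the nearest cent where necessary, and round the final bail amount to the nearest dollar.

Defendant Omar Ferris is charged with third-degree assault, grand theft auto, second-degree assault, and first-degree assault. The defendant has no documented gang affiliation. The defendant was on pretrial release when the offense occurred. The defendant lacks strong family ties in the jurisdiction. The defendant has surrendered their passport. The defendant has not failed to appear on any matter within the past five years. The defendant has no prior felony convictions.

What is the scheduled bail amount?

Base amounts from the schedule: third-degree assault $6,000; grand theft auto $50,000; second-degree assault $79,000; first-degree assault $140,000.
Stacking rule: highest base plus $12,000 per additional charge. Highest is first-degree assault at $140,000; 3 additional charges → +$36,000. Combined base = $176,000.
Defendant has surrendered passport (−20%): $176,000 × 0.8 = $140,800.
Defendant was on pretrial release at the time (+$2,500 flat): $140,800 + $2,500 = $143,300.
$143,300 is within the $750,000 maximum.
$143,300 is at or above the $5,500 minimum.

$143,300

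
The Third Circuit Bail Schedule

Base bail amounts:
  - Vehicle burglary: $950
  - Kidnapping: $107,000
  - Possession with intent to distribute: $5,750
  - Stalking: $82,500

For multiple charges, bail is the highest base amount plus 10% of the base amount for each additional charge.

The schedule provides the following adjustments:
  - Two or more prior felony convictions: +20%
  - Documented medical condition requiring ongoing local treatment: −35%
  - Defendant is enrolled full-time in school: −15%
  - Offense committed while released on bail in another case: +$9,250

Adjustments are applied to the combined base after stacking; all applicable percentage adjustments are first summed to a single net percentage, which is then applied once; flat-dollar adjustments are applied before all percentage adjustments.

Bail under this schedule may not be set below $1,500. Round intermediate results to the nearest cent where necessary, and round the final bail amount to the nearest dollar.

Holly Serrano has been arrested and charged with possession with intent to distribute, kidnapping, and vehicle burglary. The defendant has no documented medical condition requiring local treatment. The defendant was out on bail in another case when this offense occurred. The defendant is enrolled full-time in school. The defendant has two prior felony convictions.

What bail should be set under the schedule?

$122,766

Base amounts from the schedule: possession with intent to distribute $5,750; kidnapping $107,000; vehicle burglary $950.
Stacking rule: highest base plus 10% of each additional charge. Highest is kidnapping at $107,000. Additional: $5,750 × 10% = $575; $950 × 10% = $95. Combined base = $107,000 + $670 = $107,670.
Offense committed while released on bail in another case (+$9,250 flat): $107,670 + $9,250 = $116,920.
Net percentage adjustment: +20% −15% = +5%. $116,920 × 1.05 = $122,766.
$122,766 is at or above the $1,500 minimum.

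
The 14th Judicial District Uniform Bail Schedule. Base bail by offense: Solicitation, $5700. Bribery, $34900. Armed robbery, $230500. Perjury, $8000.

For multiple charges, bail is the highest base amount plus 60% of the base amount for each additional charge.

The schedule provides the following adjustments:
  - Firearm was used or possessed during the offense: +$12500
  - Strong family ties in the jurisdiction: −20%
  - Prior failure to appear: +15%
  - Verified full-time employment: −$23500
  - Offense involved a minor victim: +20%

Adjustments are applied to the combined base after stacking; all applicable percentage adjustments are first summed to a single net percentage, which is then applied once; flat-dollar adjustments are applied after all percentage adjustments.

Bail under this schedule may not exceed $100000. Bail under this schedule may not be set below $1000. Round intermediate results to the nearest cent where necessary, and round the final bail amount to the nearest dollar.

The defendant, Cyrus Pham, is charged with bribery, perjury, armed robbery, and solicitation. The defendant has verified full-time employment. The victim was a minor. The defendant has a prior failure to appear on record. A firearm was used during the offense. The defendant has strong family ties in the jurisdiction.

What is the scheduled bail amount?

$100000

Base amounts from the schedule: bribery $34900; perjury $8000; armed robbery $230500; solicitation $5700.
Stacking rule: highest base plus 60% of each additional charge. Highest is armed robbery at $230500. Additional: $34900 × 60% = $20940; $8000 × 60% = $4800; $5700 × 60% = $3420. Combined base = $230500 + $29160 = $259660.
Net percentage adjustment: −20% +15% +20% = +15%. $259660 × 1.15 = $298609.
Firearm was used or possessed during the offense (+$12500 flat): $298609 + $12500 = $311109.
Verified full-time employment (−$23500 flat): $311109 − $23500 = $287609.
Result $287609 exceeds the maximum of $100000; bail is capped at $100000.
$100000 is at or above the $1000 minimum.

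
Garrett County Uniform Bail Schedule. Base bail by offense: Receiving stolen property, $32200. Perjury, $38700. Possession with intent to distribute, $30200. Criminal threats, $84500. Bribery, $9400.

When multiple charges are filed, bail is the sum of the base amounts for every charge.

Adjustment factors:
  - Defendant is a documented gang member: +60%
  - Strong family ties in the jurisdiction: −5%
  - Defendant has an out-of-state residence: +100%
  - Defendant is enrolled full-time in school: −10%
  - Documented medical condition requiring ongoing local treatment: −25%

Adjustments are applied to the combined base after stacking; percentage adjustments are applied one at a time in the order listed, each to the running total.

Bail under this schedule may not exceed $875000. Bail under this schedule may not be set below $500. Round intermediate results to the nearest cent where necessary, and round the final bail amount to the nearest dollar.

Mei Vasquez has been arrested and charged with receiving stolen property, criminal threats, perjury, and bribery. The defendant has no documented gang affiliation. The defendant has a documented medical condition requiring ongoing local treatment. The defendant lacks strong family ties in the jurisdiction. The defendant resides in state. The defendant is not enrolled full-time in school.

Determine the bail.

$123600

Base amounts from the schedule: receiving stolen property $32200; criminal threats $84500; perjury $38700; bribery $9400.
Stacking rule: sum of all bases. $32200 + $84500 + $38700 + $9400 = $164800.
Documented medical condition requiring ongoing local treatment (−25%): $164800 × 0.75 = $123600.
$123600 is within the $875000 maximum.
$123600 is at or above the $500 minimum.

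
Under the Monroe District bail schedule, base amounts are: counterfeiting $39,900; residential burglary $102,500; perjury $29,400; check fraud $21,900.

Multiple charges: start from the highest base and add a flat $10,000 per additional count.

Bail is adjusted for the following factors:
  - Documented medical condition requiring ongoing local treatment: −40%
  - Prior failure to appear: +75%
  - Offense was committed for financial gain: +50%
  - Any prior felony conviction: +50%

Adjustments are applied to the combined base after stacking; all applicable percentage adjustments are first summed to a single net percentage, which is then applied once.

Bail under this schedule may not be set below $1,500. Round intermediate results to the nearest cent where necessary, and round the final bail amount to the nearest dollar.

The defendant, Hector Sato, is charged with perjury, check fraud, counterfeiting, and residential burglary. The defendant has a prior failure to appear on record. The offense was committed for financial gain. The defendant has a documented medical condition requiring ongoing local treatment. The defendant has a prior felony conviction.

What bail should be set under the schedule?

$311,375

Base amounts from the schedule: perjury $29,400; check fraud $21,900; counterfeiting $39,900; residential burglary $102,500.
Stacking rule: highest base plus $10,000 per additional charge. Highest is residential burglary at $102,500; 3 additional charges → +$30,000. Combined base = $132,500.
Net percentage adjustment: −40% +75% +50% +50% = +135%. $132,500 × 2.35 = $311,375.
$311,375 is at or above the $1,500 minimum.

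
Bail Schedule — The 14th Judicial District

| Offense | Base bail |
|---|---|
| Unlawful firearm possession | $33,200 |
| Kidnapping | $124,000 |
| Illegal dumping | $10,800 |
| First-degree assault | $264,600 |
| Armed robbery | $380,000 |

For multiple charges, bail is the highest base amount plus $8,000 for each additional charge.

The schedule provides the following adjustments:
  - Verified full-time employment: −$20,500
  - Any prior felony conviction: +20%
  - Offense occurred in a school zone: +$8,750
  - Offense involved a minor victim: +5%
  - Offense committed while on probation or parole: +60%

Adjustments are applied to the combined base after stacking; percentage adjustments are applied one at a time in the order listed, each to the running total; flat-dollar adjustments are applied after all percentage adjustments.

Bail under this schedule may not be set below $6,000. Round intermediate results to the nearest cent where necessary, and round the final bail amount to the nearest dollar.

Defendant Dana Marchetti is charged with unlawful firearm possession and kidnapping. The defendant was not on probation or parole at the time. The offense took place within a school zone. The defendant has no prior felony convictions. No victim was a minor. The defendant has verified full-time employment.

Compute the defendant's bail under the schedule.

$120,250

Base amounts from the schedule: unlawful firearm possession $33,200; kidnapping $124,000.
Stacking rule: highest base plus $8,000 per additional charge. Highest is kidnapping at $124,000; 1 additional charge → +$8,000. Combined base = $132,000.
Verified full-time employment (−$20,500 flat): $132,000 − $20,500 = $111,500.
Offense occurred in a school zone (+$8,750 flat): $111,500 + $8,750 = $120,250.
$120,250 is at or above the $6,000 minimum.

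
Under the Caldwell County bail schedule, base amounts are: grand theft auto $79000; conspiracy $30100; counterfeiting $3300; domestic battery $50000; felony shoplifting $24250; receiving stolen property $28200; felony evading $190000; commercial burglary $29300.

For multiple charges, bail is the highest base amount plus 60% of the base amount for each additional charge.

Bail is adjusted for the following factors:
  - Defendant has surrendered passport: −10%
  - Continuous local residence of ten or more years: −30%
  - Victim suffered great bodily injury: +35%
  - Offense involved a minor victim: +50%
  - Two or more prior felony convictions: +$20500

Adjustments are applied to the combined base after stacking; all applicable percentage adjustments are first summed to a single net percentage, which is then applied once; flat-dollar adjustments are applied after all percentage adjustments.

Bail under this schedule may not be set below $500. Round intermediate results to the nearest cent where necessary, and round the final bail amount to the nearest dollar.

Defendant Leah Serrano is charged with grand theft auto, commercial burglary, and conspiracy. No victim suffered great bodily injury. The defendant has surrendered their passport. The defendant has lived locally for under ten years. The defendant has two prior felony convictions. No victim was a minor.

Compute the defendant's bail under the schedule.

Base amounts from the schedule: grand theft auto $79000; commercial burglary $29300; conspiracy $30100.
Stacking rule: highest base plus 60% of each additional charge. Highest is grand theft auto at $79000. Additional: $29300 × 60% = $17580; $30100 × 60% = $18060. Combined base = $79000 + $35640 = $114640.
Defendant has surrendered passport (−10%): $114640 × 0.9 = $103176.
Two or more prior felony convictions (+$20500 flat): $103176 + $20500 = $123676.
$123676 is at or above the $500 minimum.

$123676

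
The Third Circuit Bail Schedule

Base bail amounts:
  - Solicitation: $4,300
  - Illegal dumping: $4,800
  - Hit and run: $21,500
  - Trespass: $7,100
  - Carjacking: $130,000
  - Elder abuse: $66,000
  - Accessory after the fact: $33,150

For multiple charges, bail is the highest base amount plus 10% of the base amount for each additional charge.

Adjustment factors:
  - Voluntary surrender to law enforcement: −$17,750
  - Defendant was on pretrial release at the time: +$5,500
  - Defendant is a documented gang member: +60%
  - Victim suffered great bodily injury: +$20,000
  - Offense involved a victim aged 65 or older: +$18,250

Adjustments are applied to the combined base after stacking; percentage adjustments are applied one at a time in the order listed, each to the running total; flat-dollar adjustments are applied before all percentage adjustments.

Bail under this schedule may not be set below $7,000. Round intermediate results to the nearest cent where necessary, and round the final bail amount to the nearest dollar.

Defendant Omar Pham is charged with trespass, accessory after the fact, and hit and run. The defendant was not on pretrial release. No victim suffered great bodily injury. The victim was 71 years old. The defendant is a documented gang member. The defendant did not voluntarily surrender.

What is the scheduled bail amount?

Base amounts from the schedule: trespass $7,100; accessory after the fact $33,150; hit and run $21,500.
Stacking rule: highest base plus 10% of each additional charge. Highest is accessory after the fact at $33,150. Additional: $7,100 × 10% = $710; $21,500 × 10% = $2,150. Combined base = $33,150 + $2,860 = $36,010.
Offense involved a victim aged 65 or older (+$18,250 flat): $36,010 + $18,250 = $54,260.
Defendant is a documented gang member (+60%): $54,260 × 1.6 = $86,816.
$86,816 is at or above the $7,000 minimum.

$86,816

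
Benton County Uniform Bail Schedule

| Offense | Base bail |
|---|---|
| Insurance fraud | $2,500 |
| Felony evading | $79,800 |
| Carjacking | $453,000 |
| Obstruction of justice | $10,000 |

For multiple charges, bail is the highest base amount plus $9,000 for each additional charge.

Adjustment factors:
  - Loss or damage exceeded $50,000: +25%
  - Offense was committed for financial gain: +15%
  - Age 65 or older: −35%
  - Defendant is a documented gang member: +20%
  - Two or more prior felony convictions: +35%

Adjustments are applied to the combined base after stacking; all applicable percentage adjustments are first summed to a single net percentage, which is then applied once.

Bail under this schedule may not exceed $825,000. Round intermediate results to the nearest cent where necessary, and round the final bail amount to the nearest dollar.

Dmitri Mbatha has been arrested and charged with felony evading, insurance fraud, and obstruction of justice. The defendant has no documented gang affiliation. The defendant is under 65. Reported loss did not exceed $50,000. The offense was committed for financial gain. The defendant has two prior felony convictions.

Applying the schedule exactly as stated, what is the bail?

$146,700

Base amounts from the schedule: felony evading $79,800; insurance fraud $2,500; obstruction of justice $10,000.
Stacking rule: highest base plus $9,000 per additional charge. Highest is felony evading at $79,800; 2 additional charges → +$18,000. Combined base = $97,800.
Net percentage adjustment: +15% +35% = +50%. $97,800 × 1.5 = $146,700.
$146,700 is within the $825,000 maximum.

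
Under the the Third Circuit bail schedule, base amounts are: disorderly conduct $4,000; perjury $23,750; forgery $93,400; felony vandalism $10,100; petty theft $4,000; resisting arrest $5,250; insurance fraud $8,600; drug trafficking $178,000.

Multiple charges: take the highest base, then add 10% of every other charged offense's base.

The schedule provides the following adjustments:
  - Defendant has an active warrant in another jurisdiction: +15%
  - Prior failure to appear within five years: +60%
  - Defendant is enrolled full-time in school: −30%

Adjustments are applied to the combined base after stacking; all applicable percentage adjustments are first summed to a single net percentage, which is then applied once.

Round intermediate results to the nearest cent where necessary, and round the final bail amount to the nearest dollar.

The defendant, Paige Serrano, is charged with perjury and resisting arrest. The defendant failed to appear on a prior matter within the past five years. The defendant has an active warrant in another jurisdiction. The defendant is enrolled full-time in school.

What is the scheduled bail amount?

Base amounts from the schedule: perjury $23,750; resisting arrest $5,250.
Stacking rule: highest base plus 10% of each additional charge. Highest is perjury at $23,750. Additional: $5,250 × 10% = $525. Combined base = $23,750 + $525 = $24,275.
Net percentage adjustment: +15% +60% −30% = +45%. $24,275 × 1.45 = $35,198.75.
Rounded to the nearest dollar: $35,199.

$35,199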